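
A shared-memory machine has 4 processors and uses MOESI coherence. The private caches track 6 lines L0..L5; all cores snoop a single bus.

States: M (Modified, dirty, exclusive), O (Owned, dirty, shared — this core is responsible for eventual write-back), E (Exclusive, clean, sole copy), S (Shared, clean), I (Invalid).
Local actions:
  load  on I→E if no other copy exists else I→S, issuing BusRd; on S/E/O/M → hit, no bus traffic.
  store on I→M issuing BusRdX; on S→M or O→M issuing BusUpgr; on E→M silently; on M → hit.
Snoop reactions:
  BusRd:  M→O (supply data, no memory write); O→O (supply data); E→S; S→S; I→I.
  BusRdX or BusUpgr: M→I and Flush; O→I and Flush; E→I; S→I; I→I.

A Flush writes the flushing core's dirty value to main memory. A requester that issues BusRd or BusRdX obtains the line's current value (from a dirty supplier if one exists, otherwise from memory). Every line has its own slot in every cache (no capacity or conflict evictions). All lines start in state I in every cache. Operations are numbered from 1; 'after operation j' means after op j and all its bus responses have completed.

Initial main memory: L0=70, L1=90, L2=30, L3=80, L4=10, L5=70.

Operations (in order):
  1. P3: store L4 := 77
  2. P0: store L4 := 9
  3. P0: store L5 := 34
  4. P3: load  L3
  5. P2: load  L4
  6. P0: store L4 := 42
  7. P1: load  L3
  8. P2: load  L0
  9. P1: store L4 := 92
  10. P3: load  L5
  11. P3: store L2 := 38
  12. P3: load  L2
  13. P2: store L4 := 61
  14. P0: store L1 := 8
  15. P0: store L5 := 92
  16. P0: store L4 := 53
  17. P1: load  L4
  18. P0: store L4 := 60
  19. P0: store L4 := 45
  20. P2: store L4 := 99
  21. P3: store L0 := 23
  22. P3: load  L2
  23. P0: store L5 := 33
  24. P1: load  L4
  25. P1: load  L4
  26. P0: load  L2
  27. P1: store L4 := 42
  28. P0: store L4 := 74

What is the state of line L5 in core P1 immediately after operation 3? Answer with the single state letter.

state = I

[1] P3: store L4 := 77 | P0:I, P1:I, P2:I, P3:M(77) | bus: BusRdX
[2] P0: store L4 := 9 | P0:M(9), P1:I, P2:I, P3:I | bus: BusRdX,Flush
[3] P0: store L5 := 34 | P0:M(34), P1:I, P2:I, P3:I | bus: BusRdX
[4] P3: load  L3 | P0:I, P1:I, P2:I, P3:E(80) | bus: BusRd
[5] P2: load  L4 | P0:O(9), P1:I, P2:S(9), P3:I | bus: BusRd
[6] P0: store L4 := 42 | P0:M(42), P1:I, P2:I, P3:I | bus: BusUpgr
[7] P1: load  L3 | P0:I, P1:S(80), P2:I, P3:S(80) | bus: BusRd
[8] P2: load  L0 | P0:I, P1:I, P2:E(70), P3:I | bus: BusRd
[9] P1: store L4 := 92 | P0:I, P1:M(92), P2:I, P3:I | bus: BusRdX,Flush
[10] P3: load  L5 | P0:O(34), P1:I, P2:I, P3:S(34) | bus: BusRd
[11] P3: store L2 := 38 | P0:I, P1:I, P2:I, P3:M(38) | bus: BusRdX
[12] P3: load  L2 | P0:I, P1:I, P2:I, P3:M(38) | bus: none
[13] P2: store L4 := 61 | P0:I, P1:I, P2:M(61), P3:I | bus: BusRdX,Flush
[14] P0: store L1 := 8 | P0:M(8), P1:I, P2:I, P3:I | bus: BusRdX
[15] P0: store L5 := 92 | P0:M(92), P1:I, P2:I, P3:I | bus: BusUpgr
[16] P0: store L4 := 53 | P0:M(53), P1:I, P2:I, P3:I | bus: BusRdX,Flush
[17] P1: load  L4 | P0:O(53), P1:S(53), P2:I, P3:I | bus: BusRd
[18] P0: store L4 := 60 | P0:M(60), P1:I, P2:I, P3:I | bus: BusUpgr
[19] P0: store L4 := 45 | P0:M(45), P1:I, P2:I, P3:I | bus: none
[20] P2: store L4 := 99 | P0:I, P1:I, P2:M(99), P3:I | bus: BusRdX,Flush
[21] P3: store L0 := 23 | P0:I, P1:I, P2:I, P3:M(23) | bus: BusRdX
[22] P3: load  L2 | P0:I, P1:I, P2:I, P3:M(38) | bus: none
[23] P0: store L5 := 33 | P0:M(33), P1:I, P2:I, P3:I | bus: none
[24] P1: load  L4 | P0:I, P1:S(99), P2:O(99), P3:I | bus: BusRd
[25] P1: load  L4 | P0:I, P1:S(99), P2:O(99), P3:I | bus: none
[26] P0: load  L2 | P0:S(38), P1:I, P2:I, P3:O(38) | bus: BusRd
[27] P1: store L4 := 42 | P0:I, P1:M(42), P2:I, P3:I | bus: BusUpgr,Flush
[28] P0: store L4 := 74 | P0:M(74), P1:I, P2:I, P3:I | bus: BusRdX,Flush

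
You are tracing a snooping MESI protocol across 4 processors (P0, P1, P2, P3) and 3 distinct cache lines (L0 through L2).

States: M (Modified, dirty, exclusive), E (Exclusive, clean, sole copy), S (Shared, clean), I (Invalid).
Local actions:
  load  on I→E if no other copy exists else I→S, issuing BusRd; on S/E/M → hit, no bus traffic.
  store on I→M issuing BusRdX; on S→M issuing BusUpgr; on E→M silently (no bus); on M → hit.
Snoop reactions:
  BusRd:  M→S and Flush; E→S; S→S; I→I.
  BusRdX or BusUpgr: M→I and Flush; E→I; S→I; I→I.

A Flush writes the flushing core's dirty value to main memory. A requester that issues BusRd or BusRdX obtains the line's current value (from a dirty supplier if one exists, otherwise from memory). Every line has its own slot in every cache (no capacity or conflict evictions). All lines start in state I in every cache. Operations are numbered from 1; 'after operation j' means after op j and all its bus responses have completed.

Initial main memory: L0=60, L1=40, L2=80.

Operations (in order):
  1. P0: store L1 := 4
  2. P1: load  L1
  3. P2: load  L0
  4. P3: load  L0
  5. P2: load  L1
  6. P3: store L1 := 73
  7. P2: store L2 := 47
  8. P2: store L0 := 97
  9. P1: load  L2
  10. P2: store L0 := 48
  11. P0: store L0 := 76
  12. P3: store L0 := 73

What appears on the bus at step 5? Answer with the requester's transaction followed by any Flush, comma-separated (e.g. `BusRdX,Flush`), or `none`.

step 1: P0: store L1 := 4  ⟶  MIII  (L1)  txn=BusRdX  M[L1]=40
step 2: P1: load  L1  ⟶  SSII  (L1)  txn=BusRd+Flush  M[L1]=4
step 3: P2: load  L0  ⟶  IIEI  (L0)  txn=BusRd  M[L0]=60
step 4: P3: load  L0  ⟶  IISS  (L0)  txn=BusRd  M[L0]=60
step 5: P2: load  L1  ⟶  SSSI  (L1)  txn=BusRd  M[L1]=4
step 6: P3: store L1 := 73  ⟶  IIIM  (L1)  txn=BusRdX  M[L1]=4
step 7: P2: store L2 := 47  ⟶  IIMI  (L2)  txn=BusRdX  M[L2]=80
step 8: P2: store L0 := 97  ⟶  IIMI  (L0)  txn=BusUpgr  M[L0]=60
step 9: P1: load  L2  ⟶  ISSI  (L2)  txn=BusRd+Flush  M[L2]=47
step 10: P2: store L0 := 48  ⟶  IIMI  (L0)  txn=∅  M[L0]=60
step 11: P0: store L0 := 76  ⟶  MIII  (L0)  txn=BusRdX+Flush  M[L0]=48
step 12: P3: store L0 := 73  ⟶  IIIM  (L0)  txn=BusRdX+Flush  M[L0]=76

bus = BusRd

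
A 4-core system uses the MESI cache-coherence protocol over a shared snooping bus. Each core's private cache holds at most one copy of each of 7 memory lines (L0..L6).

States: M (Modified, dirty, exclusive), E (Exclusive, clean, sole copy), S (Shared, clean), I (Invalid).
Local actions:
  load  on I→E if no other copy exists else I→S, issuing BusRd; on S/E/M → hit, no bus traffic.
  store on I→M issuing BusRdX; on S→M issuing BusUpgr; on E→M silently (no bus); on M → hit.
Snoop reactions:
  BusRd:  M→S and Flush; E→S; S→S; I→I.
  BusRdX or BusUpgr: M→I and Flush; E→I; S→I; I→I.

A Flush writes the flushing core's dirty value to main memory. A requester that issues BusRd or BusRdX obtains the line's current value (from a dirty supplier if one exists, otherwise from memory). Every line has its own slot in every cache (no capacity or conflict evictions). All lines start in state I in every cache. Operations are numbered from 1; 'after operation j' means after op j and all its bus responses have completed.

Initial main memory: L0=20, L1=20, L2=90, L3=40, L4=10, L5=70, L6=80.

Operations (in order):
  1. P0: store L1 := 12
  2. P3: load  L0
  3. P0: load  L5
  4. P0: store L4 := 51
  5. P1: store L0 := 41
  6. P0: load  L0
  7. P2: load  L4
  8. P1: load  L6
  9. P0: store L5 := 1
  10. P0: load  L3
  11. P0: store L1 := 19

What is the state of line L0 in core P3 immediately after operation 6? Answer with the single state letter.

step 1: P0: store L1 := 12  ⟶  MIII  (L1)  txn=BusRdX  M[L1]=20
step 2: P3: load  L0  ⟶  IIIE  (L0)  txn=BusRd  M[L0]=20
step 3: P0: load  L5  ⟶  EIII  (L5)  txn=BusRd  M[L5]=70
step 4: P0: store L4 := 51  ⟶  MIII  (L4)  txn=BusRdX  M[L4]=10
step 5: P1: store L0 := 41  ⟶  IMII  (L0)  txn=BusRdX  M[L0]=20
step 6: P0: load  L0  ⟶  SSII  (L0)  txn=BusRd+Flush  M[L0]=41
step 7: P2: load  L4  ⟶  SISI  (L4)  txn=BusRd+Flush  M[L4]=51
step 8: P1: load  L6  ⟶  IEII  (L6)  txn=BusRd  M[L6]=80
step 9: P0: store L5 := 1  ⟶  MIII  (L5)  txn=∅  M[L5]=70
step 10: P0: load  L3  ⟶  EIII  (L3)  txn=BusRd  M[L3]=40
step 11: P0: store L1 := 19  ⟶  MIII  (L1)  txn=∅  M[L1]=20

state = I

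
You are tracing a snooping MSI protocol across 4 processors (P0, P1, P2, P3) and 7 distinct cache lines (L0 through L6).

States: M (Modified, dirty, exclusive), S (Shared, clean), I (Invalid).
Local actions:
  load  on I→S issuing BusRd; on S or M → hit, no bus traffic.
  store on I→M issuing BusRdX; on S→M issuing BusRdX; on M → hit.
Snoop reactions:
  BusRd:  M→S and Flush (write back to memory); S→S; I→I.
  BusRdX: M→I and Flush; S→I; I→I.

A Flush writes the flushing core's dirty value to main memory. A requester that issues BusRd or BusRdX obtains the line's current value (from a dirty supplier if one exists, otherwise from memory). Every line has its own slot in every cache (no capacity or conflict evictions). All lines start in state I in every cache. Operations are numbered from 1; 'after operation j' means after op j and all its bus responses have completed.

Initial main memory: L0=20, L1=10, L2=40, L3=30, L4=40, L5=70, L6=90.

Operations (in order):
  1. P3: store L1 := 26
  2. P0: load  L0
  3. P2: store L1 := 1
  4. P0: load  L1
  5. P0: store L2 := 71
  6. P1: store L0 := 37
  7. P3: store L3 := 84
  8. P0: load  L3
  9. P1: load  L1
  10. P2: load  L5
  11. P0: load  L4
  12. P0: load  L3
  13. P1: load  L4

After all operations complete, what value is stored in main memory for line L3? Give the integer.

step 1: P3: store L1 := 26  ⟶  IIIM  (L1)  txn=BusRdX  M[L1]=10
step 2: P0: load  L0  ⟶  SIII  (L0)  txn=BusRd  M[L0]=20
step 3: P2: store L1 := 1  ⟶  IIMI  (L1)  txn=BusRdX+Flush  M[L1]=26
step 4: P0: load  L1  ⟶  SISI  (L1)  txn=BusRd+Flush  M[L1]=1
step 5: P0: store L2 := 71  ⟶  MIII  (L2)  txn=BusRdX  M[L2]=40
step 6: P1: store L0 := 37  ⟶  IMII  (L0)  txn=BusRdX  M[L0]=20
step 7: P3: store L3 := 84  ⟶  IIIM  (L3)  txn=BusRdX  M[L3]=30
step 8: P0: load  L3  ⟶  SIIS  (L3)  txn=BusRd+Flush  M[L3]=84
step 9: P1: load  L1  ⟶  SSSI  (L1)  txn=BusRd  M[L1]=1
step 10: P2: load  L5  ⟶  IISI  (L5)  txn=BusRd  M[L5]=70
step 11: P0: load  L4  ⟶  SIII  (L4)  txn=BusRd  M[L4]=40
step 12: P0: load  L3  ⟶  SIIS  (L3)  txn=∅  M[L3]=84
step 13: P1: load  L4  ⟶  SSII  (L4)  txn=BusRd  M[L4]=40

memory[L3] = 84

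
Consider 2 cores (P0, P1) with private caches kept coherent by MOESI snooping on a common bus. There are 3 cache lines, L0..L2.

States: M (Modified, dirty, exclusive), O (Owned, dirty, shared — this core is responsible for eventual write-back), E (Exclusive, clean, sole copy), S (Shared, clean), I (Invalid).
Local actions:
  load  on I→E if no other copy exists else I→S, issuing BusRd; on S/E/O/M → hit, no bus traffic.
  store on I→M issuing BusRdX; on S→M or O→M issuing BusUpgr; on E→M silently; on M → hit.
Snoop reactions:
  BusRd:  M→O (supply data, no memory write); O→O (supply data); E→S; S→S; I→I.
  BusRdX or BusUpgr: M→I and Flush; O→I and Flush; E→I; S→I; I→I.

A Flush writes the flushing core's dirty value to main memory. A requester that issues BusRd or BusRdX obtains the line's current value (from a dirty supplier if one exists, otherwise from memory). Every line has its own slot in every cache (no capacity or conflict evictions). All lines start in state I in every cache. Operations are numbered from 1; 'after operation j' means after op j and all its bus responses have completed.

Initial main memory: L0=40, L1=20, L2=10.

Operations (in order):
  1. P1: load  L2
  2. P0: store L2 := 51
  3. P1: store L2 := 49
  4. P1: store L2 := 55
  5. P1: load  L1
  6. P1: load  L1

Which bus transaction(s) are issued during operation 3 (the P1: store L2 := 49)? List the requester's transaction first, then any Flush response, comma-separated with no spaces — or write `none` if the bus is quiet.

1. P1: load  L2  bus=[BusRd]  L2: P0=I P1=E  mem[L2]=10
2. P0: store L2 := 51  bus=[BusRdX]  L2: P0=M P1=I  mem[L2]=10
3. P1: store L2 := 49  bus=[BusRdX,Flush]  L2: P0=I P1=M  mem[L2]=51
4. P1: store L2 := 55  bus=[-]  L2: P0=I P1=M  mem[L2]=51
5. P1: load  L1  bus=[BusRd]  L1: P0=I P1=E  mem[L1]=20
6. P1: load  L1  bus=[-]  L1: P0=I P1=E  mem[L1]=20

bus = BusRdX,Flush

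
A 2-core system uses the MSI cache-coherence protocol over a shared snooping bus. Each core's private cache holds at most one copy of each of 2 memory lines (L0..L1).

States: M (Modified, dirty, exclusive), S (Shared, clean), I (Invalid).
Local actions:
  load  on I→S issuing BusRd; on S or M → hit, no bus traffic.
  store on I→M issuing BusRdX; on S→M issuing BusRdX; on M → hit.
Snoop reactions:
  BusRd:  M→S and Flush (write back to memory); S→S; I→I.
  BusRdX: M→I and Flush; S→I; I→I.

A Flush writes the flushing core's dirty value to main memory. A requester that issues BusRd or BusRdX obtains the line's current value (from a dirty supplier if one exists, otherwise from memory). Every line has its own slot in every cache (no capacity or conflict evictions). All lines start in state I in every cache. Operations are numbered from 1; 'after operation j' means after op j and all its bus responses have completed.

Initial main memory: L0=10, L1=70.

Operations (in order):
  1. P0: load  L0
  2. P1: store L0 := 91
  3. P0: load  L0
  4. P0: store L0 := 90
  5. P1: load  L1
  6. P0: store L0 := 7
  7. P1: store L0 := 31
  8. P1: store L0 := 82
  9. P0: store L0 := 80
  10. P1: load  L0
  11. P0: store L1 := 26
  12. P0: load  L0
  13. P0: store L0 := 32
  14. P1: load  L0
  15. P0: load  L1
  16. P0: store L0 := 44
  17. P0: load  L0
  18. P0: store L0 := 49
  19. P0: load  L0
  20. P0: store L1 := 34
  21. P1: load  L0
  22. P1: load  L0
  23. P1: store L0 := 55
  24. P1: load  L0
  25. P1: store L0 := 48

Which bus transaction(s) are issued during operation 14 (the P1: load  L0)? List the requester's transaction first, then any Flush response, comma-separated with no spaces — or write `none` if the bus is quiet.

[1] P0: load  L0 | P0:S(10), P1:I | bus: BusRd
[2] P1: store L0 := 91 | P0:I, P1:M(91) | bus: BusRdX
[3] P0: load  L0 | P0:S(91), P1:S(91) | bus: BusRd,Flush
[4] P0: store L0 := 90 | P0:M(90), P1:I | bus: BusRdX
[5] P1: load  L1 | P0:I, P1:S(70) | bus: BusRd
[6] P0: store L0 := 7 | P0:M(7), P1:I | bus: none
[7] P1: store L0 := 31 | P0:I, P1:M(31) | bus: BusRdX,Flush
[8] P1: store L0 := 82 | P0:I, P1:M(82) | bus: none
[9] P0: store L0 := 80 | P0:M(80), P1:I | bus: BusRdX,Flush
[10] P1: load  L0 | P0:S(80), P1:S(80) | bus: BusRd,Flush
[11] P0: store L1 := 26 | P0:M(26), P1:I | bus: BusRdX
[12] P0: load  L0 | P0:S(80), P1:S(80) | bus: none
[13] P0: store L0 := 32 | P0:M(32), P1:I | bus: BusRdX
[14] P1: load  L0 | P0:S(32), P1:S(32) | bus: BusRd,Flush
[15] P0: load  L1 | P0:M(26), P1:I | bus: none
[16] P0: store L0 := 44 | P0:M(44), P1:I | bus: BusRdX
[17] P0: load  L0 | P0:M(44), P1:I | bus: none
[18] P0: store L0 := 49 | P0:M(49), P1:I | bus: none
[19] P0: load  L0 | P0:M(49), P1:I | bus: none
[20] P0: store L1 := 34 | P0:M(34), P1:I | bus: none
[21] P1: load  L0 | P0:S(49), P1:S(49) | bus: BusRd,Flush
[22] P1: load  L0 | P0:S(49), P1:S(49) | bus: none
[23] P1: store L0 := 55 | P0:I, P1:M(55) | bus: BusRdX
[24] P1: load  L0 | P0:I, P1:M(55) | bus: none
[25] P1: store L0 := 48 | P0:I, P1:M(48) | bus: none

bus = BusRd,Flush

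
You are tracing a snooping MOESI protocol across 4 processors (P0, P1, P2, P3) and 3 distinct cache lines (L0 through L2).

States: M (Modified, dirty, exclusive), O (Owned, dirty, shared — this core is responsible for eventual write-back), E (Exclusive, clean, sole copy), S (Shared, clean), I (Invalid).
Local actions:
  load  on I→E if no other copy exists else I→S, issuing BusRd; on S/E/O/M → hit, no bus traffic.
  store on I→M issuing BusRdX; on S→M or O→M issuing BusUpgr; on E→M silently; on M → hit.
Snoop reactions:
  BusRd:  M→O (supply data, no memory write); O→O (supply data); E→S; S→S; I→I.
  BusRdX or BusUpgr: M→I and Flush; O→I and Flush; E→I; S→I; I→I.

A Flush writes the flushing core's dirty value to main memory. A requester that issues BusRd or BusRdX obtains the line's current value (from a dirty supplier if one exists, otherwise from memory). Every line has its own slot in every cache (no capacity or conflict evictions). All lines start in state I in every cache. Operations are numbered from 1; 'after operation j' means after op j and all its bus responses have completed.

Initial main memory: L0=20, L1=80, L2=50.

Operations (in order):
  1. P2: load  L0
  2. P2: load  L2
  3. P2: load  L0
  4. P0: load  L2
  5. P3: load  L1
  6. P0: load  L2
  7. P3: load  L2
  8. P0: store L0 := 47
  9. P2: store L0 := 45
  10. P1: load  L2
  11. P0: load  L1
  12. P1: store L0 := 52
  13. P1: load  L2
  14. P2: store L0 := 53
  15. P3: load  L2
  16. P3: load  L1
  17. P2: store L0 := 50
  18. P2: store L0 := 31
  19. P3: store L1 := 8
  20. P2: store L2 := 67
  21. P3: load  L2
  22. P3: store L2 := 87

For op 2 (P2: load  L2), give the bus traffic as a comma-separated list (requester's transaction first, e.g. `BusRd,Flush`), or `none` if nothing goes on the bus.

bus = BusRd

  op1 P2: load  L0 → I/I/E/I on L0; bus BusRd; mem=20
  op2 P2: load  L2 → I/I/E/I on L2; bus BusRd; mem=50
  op3 P2: load  L0 → I/I/E/I on L0; bus (none); mem=20
  op4 P0: load  L2 → S/I/S/I on L2; bus BusRd; mem=50
  op5 P3: load  L1 → I/I/I/E on L1; bus BusRd; mem=80
  op6 P0: load  L2 → S/I/S/I on L2; bus (none); mem=50
  op7 P3: load  L2 → S/I/S/S on L2; bus BusRd; mem=50
  op8 P0: store L0 := 47 → M/I/I/I on L0; bus BusRdX; mem=20
  op9 P2: store L0 := 45 → I/I/M/I on L0; bus BusRdX Flush; mem=47
  op10 P1: load  L2 → S/S/S/S on L2; bus BusRd; mem=50
  op11 P0: load  L1 → S/I/I/S on L1; bus BusRd; mem=80
  op12 P1: store L0 := 52 → I/M/I/I on L0; bus BusRdX Flush; mem=45
  op13 P1: load  L2 → S/S/S/S on L2; bus (none); mem=50
  op14 P2: store L0 := 53 → I/I/M/I on L0; bus BusRdX Flush; mem=52
  op15 P3: load  L2 → S/S/S/S on L2; bus (none); mem=50
  op16 P3: load  L1 → S/I/I/S on L1; bus (none); mem=80
  op17 P2: store L0 := 50 → I/I/M/I on L0; bus (none); mem=52
  op18 P2: store L0 := 31 → I/I/M/I on L0; bus (none); mem=52
  op19 P3: store L1 := 8 → I/I/I/M on L1; bus BusUpgr; mem=80
  op20 P2: store L2 := 67 → I/I/M/I on L2; bus BusUpgr; mem=50
  op21 P3: load  L2 → I/I/O/S on L2; bus BusRd; mem=50
  op22 P3: store L2 := 87 → I/I/I/M on L2; bus BusUpgr Flush; mem=67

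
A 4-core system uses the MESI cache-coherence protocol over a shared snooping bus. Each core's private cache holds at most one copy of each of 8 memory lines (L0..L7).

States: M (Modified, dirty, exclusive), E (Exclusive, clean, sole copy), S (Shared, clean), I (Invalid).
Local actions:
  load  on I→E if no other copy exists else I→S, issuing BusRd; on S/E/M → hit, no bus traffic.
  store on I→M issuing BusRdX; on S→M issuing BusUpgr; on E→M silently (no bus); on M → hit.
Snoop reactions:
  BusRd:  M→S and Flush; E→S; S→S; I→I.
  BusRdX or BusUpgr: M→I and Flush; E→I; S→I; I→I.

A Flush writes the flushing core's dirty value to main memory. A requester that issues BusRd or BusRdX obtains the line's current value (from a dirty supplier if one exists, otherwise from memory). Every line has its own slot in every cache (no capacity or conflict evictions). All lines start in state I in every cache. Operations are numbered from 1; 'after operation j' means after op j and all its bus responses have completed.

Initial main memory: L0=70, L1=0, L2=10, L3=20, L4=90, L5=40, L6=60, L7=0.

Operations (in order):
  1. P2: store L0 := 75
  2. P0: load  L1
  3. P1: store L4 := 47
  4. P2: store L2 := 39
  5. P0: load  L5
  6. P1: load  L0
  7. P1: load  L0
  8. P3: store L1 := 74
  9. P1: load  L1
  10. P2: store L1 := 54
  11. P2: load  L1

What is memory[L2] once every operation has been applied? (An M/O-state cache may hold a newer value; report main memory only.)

1. P2: store L0 := 75  bus=[BusRdX]  L0: P0=I P1=I P2=M P3=I  mem[L0]=70
2. P0: load  L1  bus=[BusRd]  L1: P0=E P1=I P2=I P3=I  mem[L1]=0
3. P1: store L4 := 47  bus=[BusRdX]  L4: P0=I P1=M P2=I P3=I  mem[L4]=90
4. P2: store L2 := 39  bus=[BusRdX]  L2: P0=I P1=I P2=M P3=I  mem[L2]=10
5. P0: load  L5  bus=[BusRd]  L5: P0=E P1=I P2=I P3=I  mem[L5]=40
6. P1: load  L0  bus=[BusRd,Flush]  L0: P0=I P1=S P2=S P3=I  mem[L0]=75
7. P1: load  L0  bus=[-]  L0: P0=I P1=S P2=S P3=I  mem[L0]=75
8. P3: store L1 := 74  bus=[BusRdX]  L1: P0=I P1=I P2=I P3=M  mem[L1]=0
9. P1: load  L1  bus=[BusRd,Flush]  L1: P0=I P1=S P2=I P3=S  mem[L1]=74
10. P2: store L1 := 54  bus=[BusRdX]  L1: P0=I P1=I P2=M P3=I  mem[L1]=74
11. P2: load  L1  bus=[-]  L1: P0=I P1=I P2=M P3=I  mem[L1]=74

memory[L2] = 10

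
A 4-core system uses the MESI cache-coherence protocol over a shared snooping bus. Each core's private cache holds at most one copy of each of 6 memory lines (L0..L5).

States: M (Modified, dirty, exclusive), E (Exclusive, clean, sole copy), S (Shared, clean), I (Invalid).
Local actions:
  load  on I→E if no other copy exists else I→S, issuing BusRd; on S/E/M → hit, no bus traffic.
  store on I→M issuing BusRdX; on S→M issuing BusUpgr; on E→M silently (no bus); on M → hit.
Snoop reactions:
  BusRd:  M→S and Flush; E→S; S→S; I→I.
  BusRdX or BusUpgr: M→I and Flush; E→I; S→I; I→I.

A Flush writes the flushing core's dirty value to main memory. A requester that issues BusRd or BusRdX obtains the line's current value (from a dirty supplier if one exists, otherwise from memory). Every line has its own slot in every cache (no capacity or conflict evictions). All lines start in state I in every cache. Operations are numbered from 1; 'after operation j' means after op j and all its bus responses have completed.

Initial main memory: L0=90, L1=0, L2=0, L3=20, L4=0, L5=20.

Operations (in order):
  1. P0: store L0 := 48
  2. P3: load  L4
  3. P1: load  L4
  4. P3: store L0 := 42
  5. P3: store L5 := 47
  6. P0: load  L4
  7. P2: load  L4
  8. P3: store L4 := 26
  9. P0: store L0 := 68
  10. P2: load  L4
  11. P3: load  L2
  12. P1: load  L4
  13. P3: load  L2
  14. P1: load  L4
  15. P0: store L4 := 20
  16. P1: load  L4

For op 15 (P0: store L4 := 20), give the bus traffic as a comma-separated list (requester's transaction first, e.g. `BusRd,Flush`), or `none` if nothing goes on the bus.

bus = BusRdX

step 1: P0: store L0 := 48  ⟶  MIII  (L0)  txn=BusRdX  M[L0]=90
step 2: P3: load  L4  ⟶  IIIE  (L4)  txn=BusRd  M[L4]=0
step 3: P1: load  L4  ⟶  ISIS  (L4)  txn=BusRd  M[L4]=0
step 4: P3: store L0 := 42  ⟶  IIIM  (L0)  txn=BusRdX+Flush  M[L0]=48
step 5: P3: store L5 := 47  ⟶  IIIM  (L5)  txn=BusRdX  M[L5]=20
step 6: P0: load  L4  ⟶  SSIS  (L4)  txn=BusRd  M[L4]=0
step 7: P2: load  L4  ⟶  SSSS  (L4)  txn=BusRd  M[L4]=0
step 8: P3: store L4 := 26  ⟶  IIIM  (L4)  txn=BusUpgr  M[L4]=0
step 9: P0: store L0 := 68  ⟶  MIII  (L0)  txn=BusRdX+Flush  M[L0]=42
step 10: P2: load  L4  ⟶  IISS  (L4)  txn=BusRd+Flush  M[L4]=26
step 11: P3: load  L2  ⟶  IIIE  (L2)  txn=BusRd  M[L2]=0
step 12: P1: load  L4  ⟶  ISSS  (L4)  txn=BusRd  M[L4]=26
step 13: P3: load  L2  ⟶  IIIE  (L2)  txn=∅  M[L2]=0
step 14: P1: load  L4  ⟶  ISSS  (L4)  txn=∅  M[L4]=26
step 15: P0: store L4 := 20  ⟶  MIII  (L4)  txn=BusRdX  M[L4]=26
step 16: P1: load  L4  ⟶  SSII  (L4)  txn=BusRd+Flush  M[L4]=20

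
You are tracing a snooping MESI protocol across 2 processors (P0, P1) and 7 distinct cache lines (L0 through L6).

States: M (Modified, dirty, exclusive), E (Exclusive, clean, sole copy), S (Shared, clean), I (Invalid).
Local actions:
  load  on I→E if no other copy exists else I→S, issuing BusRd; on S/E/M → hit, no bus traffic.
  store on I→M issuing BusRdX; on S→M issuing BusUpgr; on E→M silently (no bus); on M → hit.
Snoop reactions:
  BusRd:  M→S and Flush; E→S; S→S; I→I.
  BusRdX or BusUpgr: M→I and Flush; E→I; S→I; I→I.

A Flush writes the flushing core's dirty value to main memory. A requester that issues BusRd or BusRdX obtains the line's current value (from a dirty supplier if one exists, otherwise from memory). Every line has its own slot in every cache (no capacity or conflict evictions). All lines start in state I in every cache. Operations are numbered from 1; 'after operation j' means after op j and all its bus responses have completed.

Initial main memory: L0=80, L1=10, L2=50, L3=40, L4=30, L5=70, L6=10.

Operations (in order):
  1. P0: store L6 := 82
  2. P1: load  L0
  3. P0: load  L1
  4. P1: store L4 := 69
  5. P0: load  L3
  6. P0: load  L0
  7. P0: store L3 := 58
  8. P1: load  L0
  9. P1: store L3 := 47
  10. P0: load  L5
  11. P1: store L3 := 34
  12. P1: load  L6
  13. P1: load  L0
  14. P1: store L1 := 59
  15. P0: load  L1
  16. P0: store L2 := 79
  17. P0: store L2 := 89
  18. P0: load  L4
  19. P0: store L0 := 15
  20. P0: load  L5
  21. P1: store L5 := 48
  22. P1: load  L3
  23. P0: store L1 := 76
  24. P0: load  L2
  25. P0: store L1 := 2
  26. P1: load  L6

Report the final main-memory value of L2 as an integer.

memory[L2] = 50

  op1 P0: store L6 := 82 → M/I on L6; bus BusRdX; mem=10
  op2 P1: load  L0 → I/E on L0; bus BusRd; mem=80
  op3 P0: load  L1 → E/I on L1; bus BusRd; mem=10
  op4 P1: store L4 := 69 → I/M on L4; bus BusRdX; mem=30
  op5 P0: load  L3 → E/I on L3; bus BusRd; mem=40
  op6 P0: load  L0 → S/S on L0; bus BusRd; mem=80
  op7 P0: store L3 := 58 → M/I on L3; bus (none); mem=40
  op8 P1: load  L0 → S/S on L0; bus (none); mem=80
  op9 P1: store L3 := 47 → I/M on L3; bus BusRdX Flush; mem=58
  op10 P0: load  L5 → E/I on L5; bus BusRd; mem=70
  op11 P1: store L3 := 34 → I/M on L3; bus (none); mem=58
  op12 P1: load  L6 → S/S on L6; bus BusRd Flush; mem=82
  op13 P1: load  L0 → S/S on L0; bus (none); mem=80
  op14 P1: store L1 := 59 → I/M on L1; bus BusRdX; mem=10
  op15 P0: load  L1 → S/S on L1; bus BusRd Flush; mem=59
  op16 P0: store L2 := 79 → M/I on L2; bus BusRdX; mem=50
  op17 P0: store L2 := 89 → M/I on L2; bus (none); mem=50
  op18 P0: load  L4 → S/S on L4; bus BusRd Flush; mem=69
  op19 P0: store L0 := 15 → M/I on L0; bus BusUpgr; mem=80
  op20 P0: load  L5 → E/I on L5; bus (none); mem=70
  op21 P1: store L5 := 48 → I/M on L5; bus BusRdX; mem=70
  op22 P1: load  L3 → I/M on L3; bus (none); mem=58
  op23 P0: store L1 := 76 → M/I on L1; bus BusUpgr; mem=59
  op24 P0: load  L2 → M/I on L2; bus (none); mem=50
  op25 P0: store L1 := 2 → M/I on L1; bus (none); mem=59
  op26 P1: load  L6 → S/S on L6; bus (none); mem=82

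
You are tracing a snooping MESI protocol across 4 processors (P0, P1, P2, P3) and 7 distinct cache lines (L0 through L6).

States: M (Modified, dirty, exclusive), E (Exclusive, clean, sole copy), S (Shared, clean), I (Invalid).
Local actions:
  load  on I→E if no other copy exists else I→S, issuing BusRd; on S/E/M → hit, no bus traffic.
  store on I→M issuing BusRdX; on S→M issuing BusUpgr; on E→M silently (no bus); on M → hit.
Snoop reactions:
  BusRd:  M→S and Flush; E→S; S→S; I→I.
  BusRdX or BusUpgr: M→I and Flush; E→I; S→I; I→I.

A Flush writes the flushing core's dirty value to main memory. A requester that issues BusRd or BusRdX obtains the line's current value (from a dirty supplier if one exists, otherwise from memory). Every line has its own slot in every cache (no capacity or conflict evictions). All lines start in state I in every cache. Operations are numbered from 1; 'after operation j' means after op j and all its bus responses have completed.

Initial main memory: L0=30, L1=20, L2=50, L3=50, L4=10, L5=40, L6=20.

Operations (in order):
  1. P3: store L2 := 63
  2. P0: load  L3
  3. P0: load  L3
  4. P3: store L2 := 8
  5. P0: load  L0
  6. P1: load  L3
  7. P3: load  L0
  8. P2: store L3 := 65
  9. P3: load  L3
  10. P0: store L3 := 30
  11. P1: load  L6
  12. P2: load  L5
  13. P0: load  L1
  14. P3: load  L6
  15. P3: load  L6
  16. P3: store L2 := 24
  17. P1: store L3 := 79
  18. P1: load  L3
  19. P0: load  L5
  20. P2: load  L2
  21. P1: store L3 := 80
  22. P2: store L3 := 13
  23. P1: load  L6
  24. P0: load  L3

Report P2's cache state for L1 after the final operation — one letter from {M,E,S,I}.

  op1 P3: store L2 := 63 → I/I/I/M on L2; bus BusRdX; mem=50
  op2 P0: load  L3 → E/I/I/I on L3; bus BusRd; mem=50
  op3 P0: load  L3 → E/I/I/I on L3; bus (none); mem=50
  op4 P3: store L2 := 8 → I/I/I/M on L2; bus (none); mem=50
  op5 P0: load  L0 → E/I/I/I on L0; bus BusRd; mem=30
  op6 P1: load  L3 → S/S/I/I on L3; bus BusRd; mem=50
  op7 P3: load  L0 → S/I/I/S on L0; bus BusRd; mem=30
  op8 P2: store L3 := 65 → I/I/M/I on L3; bus BusRdX; mem=50
  op9 P3: load  L3 → I/I/S/S on L3; bus BusRd Flush; mem=65
  op10 P0: store L3 := 30 → M/I/I/I on L3; bus BusRdX; mem=65
  op11 P1: load  L6 → I/E/I/I on L6; bus BusRd; mem=20
  op12 P2: load  L5 → I/I/E/I on L5; bus BusRd; mem=40
  op13 P0: load  L1 → E/I/I/I on L1; bus BusRd; mem=20
  op14 P3: load  L6 → I/S/I/S on L6; bus BusRd; mem=20
  op15 P3: load  L6 → I/S/I/S on L6; bus (none); mem=20
  op16 P3: store L2 := 24 → I/I/I/M on L2; bus (none); mem=50
  op17 P1: store L3 := 79 → I/M/I/I on L3; bus BusRdX Flush; mem=30
  op18 P1: load  L3 → I/M/I/I on L3; bus (none); mem=30
  op19 P0: load  L5 → S/I/S/I on L5; bus BusRd; mem=40
  op20 P2: load  L2 → I/I/S/S on L2; bus BusRd Flush; mem=24
  op21 P1: store L3 := 80 → I/M/I/I on L3; bus (none); mem=30
  op22 P2: store L3 := 13 → I/I/M/I on L3; bus BusRdX Flush; mem=80
  op23 P1: load  L6 → I/S/I/S on L6; bus (none); mem=20
  op24 P0: load  L3 → S/I/S/I on L3; bus BusRd Flush; mem=13

state = I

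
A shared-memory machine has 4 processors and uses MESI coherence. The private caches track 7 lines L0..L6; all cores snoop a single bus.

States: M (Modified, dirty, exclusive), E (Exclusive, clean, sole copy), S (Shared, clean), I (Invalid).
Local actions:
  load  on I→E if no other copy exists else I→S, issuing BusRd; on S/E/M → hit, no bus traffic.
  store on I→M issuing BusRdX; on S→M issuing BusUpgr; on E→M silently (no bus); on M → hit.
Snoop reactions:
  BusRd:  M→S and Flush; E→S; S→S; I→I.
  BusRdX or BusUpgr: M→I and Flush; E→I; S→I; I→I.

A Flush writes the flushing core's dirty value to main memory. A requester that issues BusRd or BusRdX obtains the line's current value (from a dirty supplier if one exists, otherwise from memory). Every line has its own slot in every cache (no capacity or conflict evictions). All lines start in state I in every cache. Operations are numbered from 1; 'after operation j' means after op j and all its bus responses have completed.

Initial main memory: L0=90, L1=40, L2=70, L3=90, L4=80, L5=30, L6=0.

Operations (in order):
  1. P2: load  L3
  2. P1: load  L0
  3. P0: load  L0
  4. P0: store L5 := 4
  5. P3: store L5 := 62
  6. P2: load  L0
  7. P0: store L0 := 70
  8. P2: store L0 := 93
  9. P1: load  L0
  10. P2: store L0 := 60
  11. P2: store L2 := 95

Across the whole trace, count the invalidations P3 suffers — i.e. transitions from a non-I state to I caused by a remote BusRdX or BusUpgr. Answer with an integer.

1. P2: load  L3  bus=[BusRd]  L3: P0=I P1=I P2=E P3=I  mem[L3]=90
2. P1: load  L0  bus=[BusRd]  L0: P0=I P1=E P2=I P3=I  mem[L0]=90
3. P0: load  L0  bus=[BusRd]  L0: P0=S P1=S P2=I P3=I  mem[L0]=90
4. P0: store L5 := 4  bus=[BusRdX]  L5: P0=M P1=I P2=I P3=I  mem[L5]=30
5. P3: store L5 := 62  bus=[BusRdX,Flush]  L5: P0=I P1=I P2=I P3=M  mem[L5]=4
6. P2: load  L0  bus=[BusRd]  L0: P0=S P1=S P2=S P3=I  mem[L0]=90
7. P0: store L0 := 70  bus=[BusUpgr]  L0: P0=M P1=I P2=I P3=I  mem[L0]=90
8. P2: store L0 := 93  bus=[BusRdX,Flush]  L0: P0=I P1=I P2=M P3=I  mem[L0]=70
9. P1: load  L0  bus=[BusRd,Flush]  L0: P0=I P1=S P2=S P3=I  mem[L0]=93
10. P2: store L0 := 60  bus=[BusUpgr]  L0: P0=I P1=I P2=M P3=I  mem[L0]=93
11. P2: store L2 := 95  bus=[BusRdX]  L2: P0=I P1=I P2=M P3=I  mem[L2]=70

invalidations = 0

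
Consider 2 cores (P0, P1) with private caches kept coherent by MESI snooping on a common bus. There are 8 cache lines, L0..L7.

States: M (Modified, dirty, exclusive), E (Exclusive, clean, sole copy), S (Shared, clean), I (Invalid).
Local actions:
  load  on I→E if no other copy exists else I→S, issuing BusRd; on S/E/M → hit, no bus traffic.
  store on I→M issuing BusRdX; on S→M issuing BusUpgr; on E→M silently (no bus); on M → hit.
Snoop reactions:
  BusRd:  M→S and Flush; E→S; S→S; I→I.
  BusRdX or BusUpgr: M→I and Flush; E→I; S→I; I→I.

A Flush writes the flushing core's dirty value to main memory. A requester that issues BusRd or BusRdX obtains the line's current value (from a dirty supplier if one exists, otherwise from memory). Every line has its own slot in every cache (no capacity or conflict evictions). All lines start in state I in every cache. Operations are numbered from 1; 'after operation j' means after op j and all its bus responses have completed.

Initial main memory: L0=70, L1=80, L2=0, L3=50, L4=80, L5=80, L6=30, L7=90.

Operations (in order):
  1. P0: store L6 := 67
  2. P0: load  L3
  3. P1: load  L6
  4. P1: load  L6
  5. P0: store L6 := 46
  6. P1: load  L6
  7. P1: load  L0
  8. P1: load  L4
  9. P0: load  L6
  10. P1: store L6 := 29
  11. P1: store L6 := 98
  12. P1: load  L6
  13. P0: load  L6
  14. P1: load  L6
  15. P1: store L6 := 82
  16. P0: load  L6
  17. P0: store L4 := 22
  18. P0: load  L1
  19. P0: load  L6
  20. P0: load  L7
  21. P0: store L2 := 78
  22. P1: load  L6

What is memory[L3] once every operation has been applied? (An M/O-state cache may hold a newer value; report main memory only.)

memory[L3] = 50

1. P0: store L6 := 67  bus=[BusRdX]  L6: P0=M P1=I  mem[L6]=30
2. P0: load  L3  bus=[BusRd]  L3: P0=E P1=I  mem[L3]=50
3. P1: load  L6  bus=[BusRd,Flush]  L6: P0=S P1=S  mem[L6]=67
4. P1: load  L6  bus=[-]  L6: P0=S P1=S  mem[L6]=67
5. P0: store L6 := 46  bus=[BusUpgr]  L6: P0=M P1=I  mem[L6]=67
6. P1: load  L6  bus=[BusRd,Flush]  L6: P0=S P1=S  mem[L6]=46
7. P1: load  L0  bus=[BusRd]  L0: P0=I P1=E  mem[L0]=70
8. P1: load  L4  bus=[BusRd]  L4: P0=I P1=E  mem[L4]=80
9. P0: load  L6  bus=[-]  L6: P0=S P1=S  mem[L6]=46
10. P1: store L6 := 29  bus=[BusUpgr]  L6: P0=I P1=M  mem[L6]=46
11. P1: store L6 := 98  bus=[-]  L6: P0=I P1=M  mem[L6]=46
12. P1: load  L6  bus=[-]  L6: P0=I P1=M  mem[L6]=46
13. P0: load  L6  bus=[BusRd,Flush]  L6: P0=S P1=S  mem[L6]=98
14. P1: load  L6  bus=[-]  L6: P0=S P1=S  mem[L6]=98
15. P1: store L6 := 82  bus=[BusUpgr]  L6: P0=I P1=M  mem[L6]=98
16. P0: load  L6  bus=[BusRd,Flush]  L6: P0=S P1=S  mem[L6]=82
17. P0: store L4 := 22  bus=[BusRdX]  L4: P0=M P1=I  mem[L4]=80
18. P0: load  L1  bus=[BusRd]  L1: P0=E P1=I  mem[L1]=80
19. P0: load  L6  bus=[-]  L6: P0=S P1=S  mem[L6]=82
20. P0: load  L7  bus=[BusRd]  L7: P0=E P1=I  mem[L7]=90
21. P0: store L2 := 78  bus=[BusRdX]  L2: P0=M P1=I  mem[L2]=0
22. P1: load  L6  bus=[-]  L6: P0=S P1=S  mem[L6]=82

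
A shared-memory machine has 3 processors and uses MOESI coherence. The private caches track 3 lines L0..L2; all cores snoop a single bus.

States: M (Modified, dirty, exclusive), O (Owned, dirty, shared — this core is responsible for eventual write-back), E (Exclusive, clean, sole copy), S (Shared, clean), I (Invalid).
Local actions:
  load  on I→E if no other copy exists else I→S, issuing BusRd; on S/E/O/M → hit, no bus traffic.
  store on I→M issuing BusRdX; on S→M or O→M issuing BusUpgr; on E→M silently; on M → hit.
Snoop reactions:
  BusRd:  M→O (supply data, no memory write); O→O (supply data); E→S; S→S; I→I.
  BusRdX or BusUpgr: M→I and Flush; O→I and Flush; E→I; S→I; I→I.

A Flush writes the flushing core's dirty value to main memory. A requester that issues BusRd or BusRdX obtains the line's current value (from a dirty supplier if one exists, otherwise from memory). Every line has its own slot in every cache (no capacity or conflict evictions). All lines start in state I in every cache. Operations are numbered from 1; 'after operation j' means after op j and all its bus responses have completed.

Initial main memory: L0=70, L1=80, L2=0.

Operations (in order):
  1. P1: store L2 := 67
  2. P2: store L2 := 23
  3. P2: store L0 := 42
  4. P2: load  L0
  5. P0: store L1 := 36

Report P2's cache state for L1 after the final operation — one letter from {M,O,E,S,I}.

state = I

[1] P1: store L2 := 67 | P0:I, P1:M(67), P2:I | bus: BusRdX
[2] P2: store L2 := 23 | P0:I, P1:I, P2:M(23) | bus: BusRdX,Flush
[3] P2: store L0 := 42 | P0:I, P1:I, P2:M(42) | bus: BusRdX
[4] P2: load  L0 | P0:I, P1:I, P2:M(42) | bus: none
[5] P0: store L1 := 36 | P0:M(36), P1:I, P2:I | bus: BusRdX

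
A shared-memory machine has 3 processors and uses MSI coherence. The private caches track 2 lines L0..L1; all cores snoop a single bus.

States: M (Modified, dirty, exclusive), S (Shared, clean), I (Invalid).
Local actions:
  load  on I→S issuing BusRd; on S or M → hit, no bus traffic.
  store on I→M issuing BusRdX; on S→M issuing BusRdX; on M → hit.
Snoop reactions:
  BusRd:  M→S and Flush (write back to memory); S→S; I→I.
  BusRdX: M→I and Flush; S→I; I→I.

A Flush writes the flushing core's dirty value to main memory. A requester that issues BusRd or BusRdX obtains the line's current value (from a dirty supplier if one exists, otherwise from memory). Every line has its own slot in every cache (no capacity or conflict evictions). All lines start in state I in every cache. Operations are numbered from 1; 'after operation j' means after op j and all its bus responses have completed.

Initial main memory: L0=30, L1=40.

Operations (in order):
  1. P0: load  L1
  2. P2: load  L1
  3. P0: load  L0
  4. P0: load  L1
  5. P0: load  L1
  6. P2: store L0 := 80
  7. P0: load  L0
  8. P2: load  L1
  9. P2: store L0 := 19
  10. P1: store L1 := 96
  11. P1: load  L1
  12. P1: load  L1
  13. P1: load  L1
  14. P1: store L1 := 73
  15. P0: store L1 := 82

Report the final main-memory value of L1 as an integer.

[1] P0: load  L1 | P0:S(40), P1:I, P2:I | bus: BusRd
[2] P2: load  L1 | P0:S(40), P1:I, P2:S(40) | bus: BusRd
[3] P0: load  L0 | P0:S(30), P1:I, P2:I | bus: BusRd
[4] P0: load  L1 | P0:S(40), P1:I, P2:S(40) | bus: none
[5] P0: load  L1 | P0:S(40), P1:I, P2:S(40) | bus: none
[6] P2: store L0 := 80 | P0:I, P1:I, P2:M(80) | bus: BusRdX
[7] P0: load  L0 | P0:S(80), P1:I, P2:S(80) | bus: BusRd,Flush
[8] P2: load  L1 | P0:S(40), P1:I, P2:S(40) | bus: none
[9] P2: store L0 := 19 | P0:I, P1:I, P2:M(19) | bus: BusRdX
[10] P1: store L1 := 96 | P0:I, P1:M(96), P2:I | bus: BusRdX
[11] P1: load  L1 | P0:I, P1:M(96), P2:I | bus: none
[12] P1: load  L1 | P0:I, P1:M(96), P2:I | bus: none
[13] P1: load  L1 | P0:I, P1:M(96), P2:I | bus: none
[14] P1: store L1 := 73 | P0:I, P1:M(73), P2:I | bus: none
[15] P0: store L1 := 82 | P0:M(82), P1:I, P2:I | bus: BusRdX,Flush

memory[L1] = 73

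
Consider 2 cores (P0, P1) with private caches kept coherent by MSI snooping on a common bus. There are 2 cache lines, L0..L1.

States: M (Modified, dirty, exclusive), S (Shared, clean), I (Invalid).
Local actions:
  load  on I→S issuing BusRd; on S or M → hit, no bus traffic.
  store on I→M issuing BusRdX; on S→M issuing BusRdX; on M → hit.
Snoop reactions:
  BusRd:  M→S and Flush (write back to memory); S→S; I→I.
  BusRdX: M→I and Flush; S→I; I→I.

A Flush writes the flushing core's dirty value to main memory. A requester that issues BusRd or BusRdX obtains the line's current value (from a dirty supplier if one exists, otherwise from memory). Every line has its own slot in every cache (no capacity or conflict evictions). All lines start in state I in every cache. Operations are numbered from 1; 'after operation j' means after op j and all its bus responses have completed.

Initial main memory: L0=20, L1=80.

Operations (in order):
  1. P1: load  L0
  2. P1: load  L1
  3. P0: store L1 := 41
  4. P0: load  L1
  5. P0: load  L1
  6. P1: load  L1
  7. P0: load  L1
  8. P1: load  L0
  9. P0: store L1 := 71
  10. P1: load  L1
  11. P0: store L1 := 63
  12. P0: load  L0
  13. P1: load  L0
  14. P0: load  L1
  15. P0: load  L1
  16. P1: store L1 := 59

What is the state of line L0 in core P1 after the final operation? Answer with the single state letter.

  op1 P1: load  L0 → I/S on L0; bus BusRd; mem=20
  op2 P1: load  L1 → I/S on L1; bus BusRd; mem=80
  op3 P0: store L1 := 41 → M/I on L1; bus BusRdX; mem=80
  op4 P0: load  L1 → M/I on L1; bus (none); mem=80
  op5 P0: load  L1 → M/I on L1; bus (none); mem=80
  op6 P1: load  L1 → S/S on L1; bus BusRd Flush; mem=41
  op7 P0: load  L1 → S/S on L1; bus (none); mem=41
  op8 P1: load  L0 → I/S on L0; bus (none); mem=20
  op9 P0: store L1 := 71 → M/I on L1; bus BusRdX; mem=41
  op10 P1: load  L1 → S/S on L1; bus BusRd Flush; mem=71
  op11 P0: store L1 := 63 → M/I on L1; bus BusRdX; mem=71
  op12 P0: load  L0 → S/S on L0; bus BusRd; mem=20
  op13 P1: load  L0 → S/S on L0; bus (none); mem=20
  op14 P0: load  L1 → M/I on L1; bus (none); mem=71
  op15 P0: load  L1 → M/I on L1; bus (none); mem=71
  op16 P1: store L1 := 59 → I/M on L1; bus BusRdX Flush; mem=63

state = S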